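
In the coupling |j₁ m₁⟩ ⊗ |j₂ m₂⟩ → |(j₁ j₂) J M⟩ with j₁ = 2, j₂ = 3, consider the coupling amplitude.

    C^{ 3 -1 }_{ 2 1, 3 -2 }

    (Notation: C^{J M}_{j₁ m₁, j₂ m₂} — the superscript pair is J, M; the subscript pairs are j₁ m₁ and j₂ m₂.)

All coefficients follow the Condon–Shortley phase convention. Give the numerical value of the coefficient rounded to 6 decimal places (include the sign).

j₁+j₂−J=2  J+j₁−j₂=2  J−j₁+j₂=4  j₁+j₂+J+1=9
(j₁±m₁, j₂±m₂, J±M) = (3,1,1,5,2,4)
P² = 64
sum k=0..1:
  [0] +1/12 = 1/12
  [1] −1/48 = -1/48
S = 1/16
C² = P²·S² = 1/4 ; C = +0.500000

+√(1/4) ≈ +0.500000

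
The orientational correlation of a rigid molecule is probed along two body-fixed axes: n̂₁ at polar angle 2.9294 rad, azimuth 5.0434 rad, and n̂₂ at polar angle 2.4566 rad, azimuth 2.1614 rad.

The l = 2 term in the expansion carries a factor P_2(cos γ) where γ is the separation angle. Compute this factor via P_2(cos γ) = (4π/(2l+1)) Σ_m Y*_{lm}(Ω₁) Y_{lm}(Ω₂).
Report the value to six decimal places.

Expand P_2 via completeness: Σ_{m} conj(Y_{2,m}) at Ω₁ times Y_{2,m} at Ω₂ —
  m=-2: Y*=(-0.013514, -0.010532)  Y=(-0.058723, 0.143027)  product (0.002300, -0.001314)
  m=-1: Y*=(-0.051692, 0.150418)  Y=(0.210779, 0.314394)  product (-0.058186, 0.015453)
  m=+0: Y*=(0.588817, -0.000000)  Y=(0.252060, 0.000000)  product (0.148417, 0.000000)
  m=+1: Y*=(0.051692, 0.150418)  Y=(-0.210779, 0.314394)  product (-0.058186, -0.015453)
  m=+2: Y*=(-0.013514, 0.010532)  Y=(-0.058723, -0.143027)  product (0.002300, 0.001314)
Total Σ_m = (0.036644, 0.000000). Multiply by 2.513274: (0.092097, 0.000000). P_2(cos γ) = 0.092097

0.092097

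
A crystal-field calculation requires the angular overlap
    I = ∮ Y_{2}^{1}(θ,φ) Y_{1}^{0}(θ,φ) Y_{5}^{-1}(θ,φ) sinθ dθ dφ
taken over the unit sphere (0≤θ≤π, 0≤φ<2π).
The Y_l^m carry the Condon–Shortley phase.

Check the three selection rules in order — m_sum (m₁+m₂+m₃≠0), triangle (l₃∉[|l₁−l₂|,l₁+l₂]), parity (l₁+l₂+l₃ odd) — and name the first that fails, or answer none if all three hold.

m₁+m₂+m₃ = 1 + 0 − 1 = 0  ✓
triangle: need |l₁−l₂| ≤ l₃ ≤ l₁+l₂ = [1,3]; l₃=5 is outside  ✗
parity: l₁+l₂+l₃ = 8 is even

triangle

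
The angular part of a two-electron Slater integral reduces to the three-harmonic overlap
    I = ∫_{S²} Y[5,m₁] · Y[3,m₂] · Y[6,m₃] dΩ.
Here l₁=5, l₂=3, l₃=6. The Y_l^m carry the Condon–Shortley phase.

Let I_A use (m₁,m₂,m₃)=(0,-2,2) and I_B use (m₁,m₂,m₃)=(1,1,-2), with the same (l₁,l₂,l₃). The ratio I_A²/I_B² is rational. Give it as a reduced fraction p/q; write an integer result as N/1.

1/3

Shared (l₁,l₂,l₃)=(5,3,6): N and (l;000)² cancel in I_A²/I_B².
A: Δ = 2!·8!·4!/15! = 1/675675; Racah Σ t=0..1: t=0:+1/8640 t=1:−1/13824 = 1/23040; ⇒ 3j(5 3 6; 0 -2 2)² = 2/429, sgn +1
B: Δ = 2!·8!·4!/15! = 1/675675; Racah Σ t=0..2: t=0:+1/27648 t=1:−1/4320 t=2:+1/11520 = -1/9216; ⇒ 3j(5 3 6; 1 1 -2)² = 2/143, sgn -1
I_A²/I_B² = (2/429)/(2/143) = 1/3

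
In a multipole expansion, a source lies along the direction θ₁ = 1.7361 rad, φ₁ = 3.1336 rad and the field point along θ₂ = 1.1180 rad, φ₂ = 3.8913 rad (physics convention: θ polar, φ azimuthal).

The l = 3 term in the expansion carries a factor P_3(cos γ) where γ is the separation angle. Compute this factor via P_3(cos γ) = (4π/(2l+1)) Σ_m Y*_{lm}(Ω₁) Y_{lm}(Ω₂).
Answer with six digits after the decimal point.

-0.389819

Addition theorem: P_3(cos γ) = (4π/7) Σ_m Y*_{lm}(Ω₁) Y_{lm}(Ω₂), m = −3…3:
  term(m=-3) = -0.078466-0.092724i   from Y*(Ω₁)=-0.400278+0.009600i, Y(Ω₂)=+0.190364+0.236214i
  term(m=-2) = -0.003275+0.059061i   from Y*(Ω₁)=-0.163595+0.002615i, Y(Ω₂)=+0.025785-0.360609i
  term(m=-1) = +0.002505-0.002370i   from Y*(Ω₁)=+0.275608-0.002203i, Y(Ω₂)=+0.009156-0.008525i
  term(m=+0) = -0.058673+0.000000i   from Y*(Ω₁)=+0.175907-0.000000i, Y(Ω₂)=-0.333544+0.000000i
  term(m=+1) = +0.002505+0.002370i   from Y*(Ω₁)=-0.275608-0.002203i, Y(Ω₂)=-0.009156-0.008525i
  term(m=+2) = -0.003275-0.059061i   from Y*(Ω₁)=-0.163595-0.002615i, Y(Ω₂)=+0.025785+0.360609i
  term(m=+3) = -0.078466+0.092724i   from Y*(Ω₁)=+0.400278+0.009600i, Y(Ω₂)=-0.190364+0.236214i
Accumulated sum -0.217145+0.000000i; after 4π/(2l+1) scaling, -0.389819+0.000000i ⇒ P_3 = -0.389819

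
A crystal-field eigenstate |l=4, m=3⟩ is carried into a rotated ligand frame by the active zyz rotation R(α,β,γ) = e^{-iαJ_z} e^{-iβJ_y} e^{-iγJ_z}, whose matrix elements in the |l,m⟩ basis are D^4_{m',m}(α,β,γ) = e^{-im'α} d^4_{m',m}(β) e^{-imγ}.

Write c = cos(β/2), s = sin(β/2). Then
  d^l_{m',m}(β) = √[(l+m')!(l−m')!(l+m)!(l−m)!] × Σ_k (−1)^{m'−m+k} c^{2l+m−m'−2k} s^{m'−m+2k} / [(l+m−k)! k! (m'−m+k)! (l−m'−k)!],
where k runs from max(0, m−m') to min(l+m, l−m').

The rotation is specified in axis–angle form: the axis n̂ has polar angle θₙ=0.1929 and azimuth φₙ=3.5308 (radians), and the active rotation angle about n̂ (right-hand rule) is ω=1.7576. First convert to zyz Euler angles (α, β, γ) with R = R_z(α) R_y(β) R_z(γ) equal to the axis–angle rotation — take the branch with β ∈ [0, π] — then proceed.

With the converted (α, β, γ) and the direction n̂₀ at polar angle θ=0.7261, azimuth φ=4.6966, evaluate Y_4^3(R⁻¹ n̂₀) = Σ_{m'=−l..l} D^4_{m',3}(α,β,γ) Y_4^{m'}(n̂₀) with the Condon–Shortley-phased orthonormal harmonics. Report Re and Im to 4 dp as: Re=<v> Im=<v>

Axis–angle → zyz. n̂ = (sinθₙcosφₙ, sinθₙsinφₙ, cosθₙ) = (-0.177368, -0.072744, +0.981452), ω = 1.7576.
R = I cosω + sinω [n̂]ₓ + (1−cosω) n̂n̂ᵀ gives
  R = [-0.148417, -0.949079, -0.277886; +0.979677, -0.179445, +0.089629; -0.134930, -0.258936, +0.956423]
β = atan2(√(R₁₃²+R₂₃²), R₃₃) = 0.296300; α = atan2(R₂₃, R₁₃) mod 2π = 2.829590; γ = atan2(R₃₂, −R₃₁) mod 2π = 5.192768
Need the full column D^4_{m',3} for m'=−4..4 at α=2.8296, β=0.2963, γ=5.1928.
cos(β/2)=0.989046, sin(β/2)=0.147609
d^4_{-4,3}: single k=7 term ⇒ +0.000004;  D = -0.000002+0.000004i
d^4_{-3,3}: k∈[6..7] ⇒ +0.000071 -0.000000 = +0.000071;  D = +0.000049-0.000051i
d^4_{-2,3}: k∈[5..6] ⇒ +0.000761 -0.000006 = +0.000755;  D = -0.000665+0.000358i
d^4_{-1,3}: k∈[4..5] ⇒ +0.006009 -0.000080 = +0.005929;  D = +0.005831-0.001075i
d^4_{0,3}: k∈[3..4] ⇒ +0.036015 -0.000802 = +0.035213;  D = -0.034917-0.004553i
d^4_{1,3}: k∈[2..3] ⇒ +0.161879 -0.006009 = +0.155870;  D = +0.140913+0.066625i
d^4_{2,3}: k∈[1..2] ⇒ +0.511317 -0.034167 = +0.477151;  D = -0.347932-0.326521i
d^4_{3,3}: k∈[0..1] ⇒ +0.915654 -0.142764 = +0.772890;  D = +0.374018+0.676365i
d^4_{4,3}: single k=0 term ⇒ -0.386520;  D = +0.074184+0.379334i
Y_4^{m'}(θ=0.7261,φ=4.6966) and Σ D·Y over m':
  (-0.0000+0.0000i)·(+0.0858+0.0054i)  (+0.0000-0.0001i)·(+0.0130-0.2736i)  (-0.0007+0.0004i)·(-0.4295-0.0136i)  (+0.0058-0.0011i)·(-0.0034+0.2147i)  (-0.0349-0.0046i)·(-0.2996+0.0000i)  (+0.1409+0.0666i)·(+0.0034+0.2147i)  (-0.3479-0.3265i)·(-0.4295+0.0136i)  (+0.3740+0.6764i)·(-0.0130-0.2736i)  (+0.0742+0.3793i)·(+0.0858-0.0054i)
Y_4^3(R⁻¹ n̂) = +0.339662+0.089502i

Re=0.3397 Im=0.0895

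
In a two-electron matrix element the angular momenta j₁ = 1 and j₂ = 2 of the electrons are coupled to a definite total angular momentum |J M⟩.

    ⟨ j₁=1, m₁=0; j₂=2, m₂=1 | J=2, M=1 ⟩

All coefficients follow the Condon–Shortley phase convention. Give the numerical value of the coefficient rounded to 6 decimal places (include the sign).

-0.408248

triangle: 1!*1!*3!/6! = 6/720
(j±m)!: 1!*1!*3!*1!*3!*1! = 36
prefactor² = (2J+1)*Δ*N² = 3/2
  k=0: +1/(0!*1!*1!*3!*0!*0!) = 1/6
  k=1: −1/(1!*0!*0!*2!*1!*1!) = -1/2
Σ = -1/3  ⇒  CG² = 3/2*(-1/3)² = 1/6
CG = −√(1/6) = -0.408248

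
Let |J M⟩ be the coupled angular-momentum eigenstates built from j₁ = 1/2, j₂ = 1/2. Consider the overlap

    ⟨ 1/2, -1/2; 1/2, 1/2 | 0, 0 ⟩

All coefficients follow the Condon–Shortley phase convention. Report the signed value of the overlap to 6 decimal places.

−√(1/2) = -0.707107

triangle: 1!·0!·0!/2! = 1/2
(j±m)!: 0!·1!·1!·0!·0!·0! = 1
prefactor² = (2J+1)·Δ·N² = 1/2
  k=1: −1/(1!·0!·0!·0!·0!·0!) = -1
Σ = -1  ⇒  CG² = 1/2·(-1)² = 1/2
CG = −√(1/2) = -0.707107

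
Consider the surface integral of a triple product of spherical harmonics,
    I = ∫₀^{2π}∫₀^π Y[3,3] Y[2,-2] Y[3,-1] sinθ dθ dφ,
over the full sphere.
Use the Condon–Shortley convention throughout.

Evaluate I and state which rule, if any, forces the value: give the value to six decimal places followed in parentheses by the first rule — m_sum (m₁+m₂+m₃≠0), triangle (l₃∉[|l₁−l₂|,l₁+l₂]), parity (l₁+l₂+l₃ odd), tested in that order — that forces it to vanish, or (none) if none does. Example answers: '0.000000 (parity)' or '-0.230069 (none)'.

Checks pass: Σm=0; 8 even; l₃=3∈[1,5].
(2·3+1)(2·2+1)(2·3+1) = 245
Δ: 2! 4! 2! / 9! → 1/3780
sum: t=0:+1/24 t=1:−1/4 t=2:+1/24 = -1/6
3j²(3 2 3; 0 0 0) = Δ·Π!·Σ² = 4/105  (sign +1)
sum: t=0:+1/96 = 1/96
3j²(3 2 3; 3 -2 -1) = Δ·Π!·Σ² = 1/42  (sign +1)
combine: 4πI² = 245·4/105·1/42 = 2/9
take √, sign +1: I = 0.13298076
No selection rule forces the value: the integral is nonzero (none).

0.132981 (none)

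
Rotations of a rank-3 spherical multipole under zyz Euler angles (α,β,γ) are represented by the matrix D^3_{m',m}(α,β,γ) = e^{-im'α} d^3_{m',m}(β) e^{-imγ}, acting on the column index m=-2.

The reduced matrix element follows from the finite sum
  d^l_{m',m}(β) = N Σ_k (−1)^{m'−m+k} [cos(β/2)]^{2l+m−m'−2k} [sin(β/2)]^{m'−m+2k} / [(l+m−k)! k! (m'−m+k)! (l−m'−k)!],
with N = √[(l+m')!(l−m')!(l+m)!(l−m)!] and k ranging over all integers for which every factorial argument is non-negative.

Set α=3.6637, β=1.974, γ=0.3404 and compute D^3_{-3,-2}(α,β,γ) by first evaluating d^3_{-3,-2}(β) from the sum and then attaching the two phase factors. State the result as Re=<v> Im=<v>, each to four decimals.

Re=0.0651 Im=-0.0811

D^3_{-3,-2}(3.6637,1.9740,0.3404) = e^{-i·-3·3.6637}·d^3_{-3,-2}(1.9740)·e^{-i·-2·0.3404}. Compute d first:
Half-angle: c=0.551195, s=0.834376. N=√(1·720·1·120)=293.938769
k∈{1} keeps every argument non-negative
  k=1: (−1)^0·293.9388/(120)·0.5512^5·0.8344^1 = +0.103984
d^3_{-3,-2}(1.9740) = +0.103984
D = (-0.004474-0.999990i)·(+0.103984)·(+0.777069+0.629415i) = +0.065087-0.081095i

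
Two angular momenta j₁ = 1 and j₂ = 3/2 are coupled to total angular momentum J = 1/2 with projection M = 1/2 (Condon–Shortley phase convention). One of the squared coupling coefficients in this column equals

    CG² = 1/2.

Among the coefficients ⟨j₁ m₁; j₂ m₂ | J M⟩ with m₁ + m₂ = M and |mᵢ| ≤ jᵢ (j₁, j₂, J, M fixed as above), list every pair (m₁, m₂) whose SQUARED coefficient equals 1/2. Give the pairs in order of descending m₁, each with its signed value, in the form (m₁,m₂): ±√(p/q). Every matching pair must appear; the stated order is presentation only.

(-1,3/2): +√(1/2)

Admissible pairs with m₁+m₂ = M = 1/2: (-1,3/2), (0,1/2), (1,-1/2)
  (m₁,m₂)=(1,-1/2): CG² = 1/6, CG = +√(1/6)
  (m₁,m₂)=(0,1/2): CG² = 1/3, CG = −√(1/3)
  (m₁,m₂)=(-1,3/2): CG² = 1/2, CG = +√(1/2)   ← matches the target
Pairs with CG² = 1/2: (-1,3/2): +√(1/2)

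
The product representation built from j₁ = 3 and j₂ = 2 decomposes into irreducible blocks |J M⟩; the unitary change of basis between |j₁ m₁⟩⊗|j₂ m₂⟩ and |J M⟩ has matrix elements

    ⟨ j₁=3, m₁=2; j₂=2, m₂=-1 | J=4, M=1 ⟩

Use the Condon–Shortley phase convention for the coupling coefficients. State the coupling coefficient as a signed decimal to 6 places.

+0.591608

√[9·1!5!3!/10! · 5!1!1!3!5!3!] = √(6480/7)
  +(−1)^0/∏(0,1,1,1,4,2)! = 1/48  (running 1/48)
  +(−1)^1/∏(1,0,0,0,5,3)! = -1/720  (running 7/360)
⟨..|..⟩ = √(6480/7)·(7/360) = +0.591608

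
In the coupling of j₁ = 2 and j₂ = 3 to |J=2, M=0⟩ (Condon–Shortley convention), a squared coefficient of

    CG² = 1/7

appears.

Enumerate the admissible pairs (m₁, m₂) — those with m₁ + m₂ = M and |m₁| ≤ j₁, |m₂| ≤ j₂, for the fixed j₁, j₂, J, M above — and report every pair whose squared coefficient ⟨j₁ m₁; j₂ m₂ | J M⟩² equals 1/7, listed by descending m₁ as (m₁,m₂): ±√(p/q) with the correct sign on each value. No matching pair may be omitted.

Admissible pairs with m₁+m₂ = M = 0: (-2,2), (-1,1), (0,0), (1,-1), (2,-2)
  (m₁,m₂)=(2,-2): CG² = 5/14, CG = +√(5/14)
  (m₁,m₂)=(1,-1): CG² = 1/7, CG = −√(1/7)   ← matches the target
  (m₁,m₂)=(0,0): CG² = 0/1, CG = 0
  (m₁,m₂)=(-1,1): CG² = 1/7, CG = +√(1/7)   ← matches the target
  (m₁,m₂)=(-2,2): CG² = 5/14, CG = −√(5/14)
Pairs with CG² = 1/7: (1,-1): −√(1/7); (-1,1): +√(1/7)

(1,-1): −√(1/7); (-1,1): +√(1/7)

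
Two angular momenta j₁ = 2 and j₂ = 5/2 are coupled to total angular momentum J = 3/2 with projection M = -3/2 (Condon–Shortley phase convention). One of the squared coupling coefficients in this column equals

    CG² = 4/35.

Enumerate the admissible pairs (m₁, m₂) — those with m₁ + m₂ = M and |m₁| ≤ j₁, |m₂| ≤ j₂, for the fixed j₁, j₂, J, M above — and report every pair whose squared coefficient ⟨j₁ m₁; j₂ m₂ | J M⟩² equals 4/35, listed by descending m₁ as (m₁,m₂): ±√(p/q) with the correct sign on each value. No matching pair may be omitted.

Admissible pairs with m₁+m₂ = M = -3/2: (-2,1/2), (-1,-1/2), (0,-3/2), (1,-5/2)
  (m₁,m₂)=(1,-5/2): CG² = 2/7, CG = +√(2/7)
  (m₁,m₂)=(0,-3/2): CG² = 12/35, CG = −√(12/35)
  (m₁,m₂)=(-1,-1/2): CG² = 9/35, CG = +√(9/35)
  (m₁,m₂)=(-2,1/2): CG² = 4/35, CG = −√(4/35)   ← matches the target
Pairs with CG² = 4/35: (-2,1/2): −√(4/35)

(-2,1/2): −√(4/35)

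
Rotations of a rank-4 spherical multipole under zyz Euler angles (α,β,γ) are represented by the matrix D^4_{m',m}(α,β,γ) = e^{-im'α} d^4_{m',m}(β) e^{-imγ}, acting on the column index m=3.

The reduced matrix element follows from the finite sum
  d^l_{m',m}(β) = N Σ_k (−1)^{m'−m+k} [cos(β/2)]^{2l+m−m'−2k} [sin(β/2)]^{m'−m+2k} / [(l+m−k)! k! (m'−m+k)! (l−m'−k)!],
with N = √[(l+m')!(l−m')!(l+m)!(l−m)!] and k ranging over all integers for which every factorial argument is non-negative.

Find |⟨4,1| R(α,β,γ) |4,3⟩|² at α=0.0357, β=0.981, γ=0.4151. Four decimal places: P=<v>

P=0.1895

First d^4_{1,3}(β=0.9810), then the phase factors e^{-i(1)α} and e^{-i(3)γ}:
With c≡cos(β/2)=0.882097 and s≡sin(β/2)=0.471067, N=[120·6·5040·1]^{1/2}=1904.940944
k∈{2,3} keeps every argument non-negative
  k=2: (−1)^0·1904.9409/(240)·0.8821^6·0.4711^2 = +0.829727
  k=3: (−1)^1·1904.9409/(144)·0.8821^4·0.4711^4 = -0.394381
d^4_{1,3}(0.9810) = +0.829727 -0.394381 = +0.435346
|D^4_{1,3}|² = |d^4_{1,3}(β)|² = (+0.435346)² = 0.189526 (the z-rotation phases have unit modulus)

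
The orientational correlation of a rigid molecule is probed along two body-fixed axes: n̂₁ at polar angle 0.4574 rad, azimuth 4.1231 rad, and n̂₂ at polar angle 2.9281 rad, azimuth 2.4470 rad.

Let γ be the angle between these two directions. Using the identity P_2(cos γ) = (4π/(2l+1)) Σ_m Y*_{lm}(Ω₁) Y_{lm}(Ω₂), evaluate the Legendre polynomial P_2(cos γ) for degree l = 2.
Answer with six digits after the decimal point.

0.679273

Expand P_2 via completeness: Σ_{m} conj(Y_{2,m}) at Ω₁ times Y_{2,m} at Ω₂ —
  [-2]  conj(Y_{2,-2})(Ω₁) = -0.028795+0.069613i ; Y_{2,-2}(Ω₂) = +0.003132+0.017055i ; Δ = -0.001277-0.000273i
  [-1]  conj(Y_{2,-1})(Ω₁) = -0.170121-0.254471i ; Y_{2,-1}(Ω₂) = +0.122905+0.102391i ; Δ = +0.005147-0.048695i
  [+0]  conj(Y_{2,0})(Ω₁) = +0.446255-0.000000i ; Y_{2,0}(Ω₂) = +0.588309+0.000000i ; Δ = +0.262536+0.000000i
  [+1]  conj(Y_{2,1})(Ω₁) = +0.170121-0.254471i ; Y_{2,1}(Ω₂) = -0.122905+0.102391i ; Δ = +0.005147+0.048695i
  [+2]  conj(Y_{2,2})(Ω₁) = -0.028795-0.069613i ; Y_{2,2}(Ω₂) = +0.003132-0.017055i ; Δ = -0.001277+0.000273i
Σ over m = +0.270274+0.000000i; ×(4π/5) → +0.679273+0.000000i. Real part: 0.679273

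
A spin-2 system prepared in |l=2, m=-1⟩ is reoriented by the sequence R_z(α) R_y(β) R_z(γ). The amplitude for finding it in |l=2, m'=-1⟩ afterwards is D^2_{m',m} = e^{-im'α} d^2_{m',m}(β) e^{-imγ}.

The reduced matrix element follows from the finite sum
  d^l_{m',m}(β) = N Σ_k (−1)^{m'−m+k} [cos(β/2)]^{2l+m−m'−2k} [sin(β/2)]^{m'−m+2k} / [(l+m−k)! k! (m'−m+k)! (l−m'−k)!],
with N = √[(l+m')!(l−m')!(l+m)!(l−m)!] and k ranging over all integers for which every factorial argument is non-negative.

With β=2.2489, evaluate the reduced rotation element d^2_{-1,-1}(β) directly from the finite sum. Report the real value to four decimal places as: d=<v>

d^2_{-1,-1}(β=2.2489) via the finite sum:
With c≡cos(β/2)=0.431673 and s≡sin(β/2)=0.902030, N=[1·6·1·6]^{1/2}=6.000000
k: max(0,(-1)−(-1))=0 … min(2+(-1),2−(-1))=1
  k=0: (−1)^0·6.0000/(6)·0.4317^4·0.9020^0 = +0.034723
  k=1: (−1)^1·6.0000/(2)·0.4317^2·0.9020^2 = -0.454855
d^2_{-1,-1}(2.2489) = +0.034723 -0.454855 = -0.420132

d=-0.4201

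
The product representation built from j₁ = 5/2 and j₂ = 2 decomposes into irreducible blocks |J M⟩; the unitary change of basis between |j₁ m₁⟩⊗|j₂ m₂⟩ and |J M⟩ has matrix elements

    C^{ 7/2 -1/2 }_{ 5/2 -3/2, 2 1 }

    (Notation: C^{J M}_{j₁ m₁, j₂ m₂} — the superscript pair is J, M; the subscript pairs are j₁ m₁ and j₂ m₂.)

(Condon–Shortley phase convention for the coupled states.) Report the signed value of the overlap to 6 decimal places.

triangle: 1!*4!*3!/9! = 144/362880
(j±m)!: 1!*4!*3!*1!*3!*4! = 20736
prefactor² = (2J+1)*Δ*N² = 2304/35
  k=0: +1/(0!*1!*4!*3!*0!*0!) = 1/144
  k=1: −1/(1!*0!*3!*2!*1!*1!) = -1/12
Σ = -11/144  ⇒  CG² = 2304/35*(-11/144)² = 121/315
CG = −√(121/315) = -0.619780

-0.619780  (= −√(121/315))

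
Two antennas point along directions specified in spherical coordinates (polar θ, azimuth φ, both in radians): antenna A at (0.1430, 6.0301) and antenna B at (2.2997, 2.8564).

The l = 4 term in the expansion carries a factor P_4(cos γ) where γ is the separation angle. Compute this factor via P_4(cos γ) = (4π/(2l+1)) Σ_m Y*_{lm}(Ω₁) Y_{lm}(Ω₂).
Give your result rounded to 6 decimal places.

Term-by-term m-sum for l=4 (normalisation 4π/9 = 1.396263):
  m=-4: (0.00010 - 0.00015j) × (0.05711 + 0.12452j) = 0.00002 + 0.00000j  (running Σ = 0.00002 + 0.00000j)
  m=-3: (0.00260 - 0.00247j) × (0.22689 + 0.26120j) = 0.00123 + 0.00012j  (running Σ = 0.00126 + 0.00012j)
  m=-2: (0.03481 - 0.01930j) × (0.32982 + 0.21158j) = 0.01556 + 0.00100j  (running Σ = 0.01682 + 0.00112j)
  m=-1: (0.24924 - 0.06446j) × (0.02377 + 0.00697j) = 0.00637 + 0.00020j  (running Σ = 0.02320 + 0.00133j)
  m=0: (0.76187 + 0.00000j) × (-0.36185 + 0.00000j) = -0.27569 + 0.00000j  (running Σ = -0.25249 + 0.00133j)
  m=1: (-0.24924 - 0.06446j) × (-0.02377 + 0.00697j) = 0.00637 - 0.00020j  (running Σ = -0.24612 + 0.00112j)
  m=2: (0.03481 + 0.01930j) × (0.32982 - 0.21158j) = 0.01556 - 0.00100j  (running Σ = -0.23055 + 0.00012j)
  m=3: (-0.00260 - 0.00247j) × (-0.22689 + 0.26120j) = 0.00123 - 0.00012j  (running Σ = -0.22932 + 0.00000j)
  m=4: (0.00010 + 0.00015j) × (0.05711 - 0.12452j) = 0.00002 - 0.00000j  (running Σ = -0.22929 + 0.00000j)
Total Σ_m = -0.22929 + 0.00000j. Multiply by 1.396263: -0.32016 + 0.00000j. P_4(cos γ) = -0.320155

-0.320155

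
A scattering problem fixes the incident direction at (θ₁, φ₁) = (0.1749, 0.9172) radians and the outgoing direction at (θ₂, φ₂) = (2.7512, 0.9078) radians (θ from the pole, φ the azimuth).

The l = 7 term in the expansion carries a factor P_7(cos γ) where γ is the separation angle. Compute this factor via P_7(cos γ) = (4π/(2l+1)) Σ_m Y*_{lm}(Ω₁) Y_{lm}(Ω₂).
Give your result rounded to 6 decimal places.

0.380400

Summing Y*_{l m}(θ₁,φ₁)·Y_{l m}(θ₂,φ₂) over m ∈ [−7, 7]; prefactor 4π/(2·7+1) = 0.837758:
  m=-7: (+0.000002+0.000000i) × (+0.000576-0.000041i) = +0.000000+0.000000i  (running Σ = +0.000000+0.000000i)
  m=-6: (+0.000036-0.000036i) × (-0.003522-0.003900i) = -0.000000-0.000000i  (running Σ = -0.000000-0.000000i)
  m=-5: (-0.000086-0.000674i) × (-0.005112+0.029185i) = +0.000020+0.000001i  (running Σ = +0.000020+0.000001i)
  m=-4: (-0.005501-0.003202i) × (+0.101961-0.054333i) = -0.000735-0.000028i  (running Σ = -0.000715-0.000027i)
  m=-3: (-0.039611+0.016282i) × (-0.284931-0.126625i) = +0.013348+0.000377i  (running Σ = +0.012633+0.000350i)
  m=-2: (-0.052029+0.192782i) × (+0.129555+0.518604i) = -0.106718-0.002007i  (running Σ = -0.094085-0.001657i)
  m=-1: (+0.348952+0.455614i) × (+0.250523-0.320806i) = +0.233584+0.002196i  (running Σ = +0.139499+0.000539i)
  m=0: (+0.671911-0.000000i) × (+0.260556+0.000000i) = +0.175071+0.000000i  (running Σ = +0.314570+0.000539i)
  m=1: (-0.348952+0.455614i) × (-0.250523-0.320806i) = +0.233584-0.002196i  (running Σ = +0.548154-0.001657i)
  m=2: (-0.052029-0.192782i) × (+0.129555-0.518604i) = -0.106718+0.002007i  (running Σ = +0.441436+0.000350i)
  m=3: (+0.039611+0.016282i) × (+0.284931-0.126625i) = +0.013348-0.000377i  (running Σ = +0.454784-0.000027i)
  m=4: (-0.005501+0.003202i) × (+0.101961+0.054333i) = -0.000735+0.000028i  (running Σ = +0.454049+0.000001i)
  m=5: (+0.000086-0.000674i) × (+0.005112+0.029185i) = +0.000020-0.000001i  (running Σ = +0.454069-0.000000i)
  m=6: (+0.000036+0.000036i) × (-0.003522+0.003900i) = -0.000000+0.000000i  (running Σ = +0.454069+0.000000i)
  m=7: (-0.000002+0.000000i) × (-0.000576-0.000041i) = +0.000000-0.000000i  (running Σ = +0.454069-0.000000i)
Total Σ_m = +0.454069-0.000000i. Multiply by 0.837758: +0.380400-0.000000i. P_7(cos γ) = 0.380400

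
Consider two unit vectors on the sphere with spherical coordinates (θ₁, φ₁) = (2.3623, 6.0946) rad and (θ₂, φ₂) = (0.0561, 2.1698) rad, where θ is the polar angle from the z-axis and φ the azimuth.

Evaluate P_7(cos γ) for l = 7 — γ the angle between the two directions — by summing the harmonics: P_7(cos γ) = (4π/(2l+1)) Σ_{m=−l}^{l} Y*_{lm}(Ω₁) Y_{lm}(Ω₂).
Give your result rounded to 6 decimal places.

Expand P_7 via completeness: Σ_{m} conj(Y_{7,m}) at Ω₁ times Y_{7,m} at Ω₂ —
  m=-7: (0.010503, -0.041014) × (-0.000000, -0.000000) = (-0.000000, 0.000000)  (running Σ = (-0.000000, 0.000000))
  m=-6: (-0.068199, 0.145133) × (0.000000, -0.000000) = (0.000000, 0.000000)  (running Σ = (0.000000, 0.000000))
  m=-5: (0.206159, -0.284022) × (-0.000000, 0.000002) = (0.000001, 0.000001)  (running Σ = (0.000001, 0.000001))
  m=-4: (-0.332177, 0.312160) × (-0.000053, -0.000049) = (0.000033, -0.000000)  (running Σ = (0.000033, 0.000000))
  m=-3: (0.201811, -0.128149) × (0.001507, -0.000347) = (0.000260, -0.000263)  (running Σ = (0.000293, -0.000263))
  m=-2: (0.206646, -0.081860) × (-0.008487, 0.021702) = (0.000023, 0.005179)  (running Σ = (0.000316, 0.004917))
  m=-1: (-0.346260, 0.066085) × (-0.126508, -0.185312) = (0.056051, 0.055806)  (running Σ = (0.056367, 0.060723))
  m=0: (-0.122894, -0.000000) × (1.044931, 0.000000) = (-0.128416, -0.000000)  (running Σ = (-0.072049, 0.060723))
  m=1: (0.346260, 0.066085) × (0.126508, -0.185312) = (0.056051, -0.055806)  (running Σ = (-0.015998, 0.004917))
  m=2: (0.206646, 0.081860) × (-0.008487, -0.021702) = (0.000023, -0.005179)  (running Σ = (-0.015975, -0.000263))
  m=3: (-0.201811, -0.128149) × (-0.001507, -0.000347) = (0.000260, 0.000263)  (running Σ = (-0.015715, 0.000000))
  m=4: (-0.332177, -0.312160) × (-0.000053, 0.000049) = (0.000033, 0.000000)  (running Σ = (-0.015683, 0.000001))
  m=5: (-0.206159, -0.284022) × (0.000000, 0.000002) = (0.000001, -0.000001)  (running Σ = (-0.015682, 0.000000))
  m=6: (-0.068199, -0.145133) × (0.000000, 0.000000) = (0.000000, -0.000000)  (running Σ = (-0.015682, 0.000000))
  m=7: (-0.010503, -0.041014) × (0.000000, -0.000000) = (-0.000000, -0.000000)  (running Σ = (-0.015682, -0.000000))
Accumulated sum (-0.015682, -0.000000); after 4π/(2l+1) scaling, (-0.013138, -0.000000) ⇒ P_7 = -0.013138

-0.013138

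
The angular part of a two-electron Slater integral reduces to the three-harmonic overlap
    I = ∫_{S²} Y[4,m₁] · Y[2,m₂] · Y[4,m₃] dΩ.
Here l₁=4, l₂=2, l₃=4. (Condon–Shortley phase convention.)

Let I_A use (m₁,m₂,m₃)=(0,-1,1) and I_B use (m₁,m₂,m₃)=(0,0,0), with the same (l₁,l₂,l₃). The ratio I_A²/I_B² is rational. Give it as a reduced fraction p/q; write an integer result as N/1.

Shared (l₁,l₂,l₃)=(4,2,4): N and (l;000)² cancel in I_A²/I_B².
A: Δ = 2!·6!·2!/11! = 1/13860; Racah Σ t=0..1: t=0:+1/96 t=1:−1/72 = -1/288; ⇒ 3j(4 2 4; 0 -1 1)² = 1/462, sgn +1
B: Δ = 2!·6!·2!/11! = 1/13860; Racah Σ t=0..2: t=0:+1/192 t=1:−1/36 t=2:+1/192 = -5/288; ⇒ 3j(4 2 4; 0 0 0)² = 20/693, sgn -1
I_A²/I_B² = (1/462)/(20/693) = 3/40

3/40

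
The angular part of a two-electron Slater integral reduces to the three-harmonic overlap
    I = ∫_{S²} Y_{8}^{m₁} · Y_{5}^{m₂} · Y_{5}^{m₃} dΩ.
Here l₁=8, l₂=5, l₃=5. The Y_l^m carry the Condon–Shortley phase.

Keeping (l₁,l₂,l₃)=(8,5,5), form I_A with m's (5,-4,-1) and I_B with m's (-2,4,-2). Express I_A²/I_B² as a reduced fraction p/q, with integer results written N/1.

Shared (l₁,l₂,l₃)=(8,5,5): N and (l;000)² cancel in I_A²/I_B².
A: Δ = 8!·8!·2!/19! = 1/37413090; Racah Σ t=0..1: t=0:+1/29030400 t=1:−1/14515200 = -1/29030400; ⇒ 3j(8 5 5; 5 -4 -1)² = 12/1615, sgn -1
B: Δ = 8!·8!·2!/19! = 1/37413090; Racah Σ t=7..8: t=7:−1/7257600 t=8:+1/58060800 = -1/8294400; ⇒ 3j(8 5 5; -2 4 -2)² = 1029/92378, sgn +1
I_A²/I_B² = (12/1615)/(1029/92378) = 1144/1715

1144/1715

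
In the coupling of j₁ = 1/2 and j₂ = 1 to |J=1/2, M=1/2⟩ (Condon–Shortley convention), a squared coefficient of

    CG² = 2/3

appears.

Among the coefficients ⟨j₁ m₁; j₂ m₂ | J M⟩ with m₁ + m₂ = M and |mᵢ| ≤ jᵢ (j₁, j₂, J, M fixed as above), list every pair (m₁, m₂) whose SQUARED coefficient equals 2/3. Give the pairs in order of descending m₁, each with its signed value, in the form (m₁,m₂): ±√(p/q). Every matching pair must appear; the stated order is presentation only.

(-1/2,1): −√(2/3)

Admissible pairs with m₁+m₂ = M = 1/2: (-1/2,1), (1/2,0)
  (m₁,m₂)=(1/2,0): CG² = 1/3, CG = +√(1/3)
  (m₁,m₂)=(-1/2,1): CG² = 2/3, CG = −√(2/3)   ← matches the target
Pairs with CG² = 2/3: (-1/2,1): −√(2/3)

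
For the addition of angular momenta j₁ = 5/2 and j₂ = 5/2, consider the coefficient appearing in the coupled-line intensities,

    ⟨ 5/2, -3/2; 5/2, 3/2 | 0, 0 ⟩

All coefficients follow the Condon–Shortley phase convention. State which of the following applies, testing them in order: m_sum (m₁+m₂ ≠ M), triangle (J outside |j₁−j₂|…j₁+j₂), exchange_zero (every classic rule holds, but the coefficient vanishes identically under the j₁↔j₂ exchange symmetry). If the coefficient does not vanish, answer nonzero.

m-sum: m₁+m₂ = -3/2+3/2 = 0, M = 0  ✓
triangle: |j₁−j₂| = 0 ≤ J = 0 ≤ j₁+j₂ = 5  ✓
exchange: j₁≠j₂ or m₁≠m₂ — the exchange symmetry imposes no constraint here
value check: CG = +√(1/6) = +0.408248 ≠ 0

nonzero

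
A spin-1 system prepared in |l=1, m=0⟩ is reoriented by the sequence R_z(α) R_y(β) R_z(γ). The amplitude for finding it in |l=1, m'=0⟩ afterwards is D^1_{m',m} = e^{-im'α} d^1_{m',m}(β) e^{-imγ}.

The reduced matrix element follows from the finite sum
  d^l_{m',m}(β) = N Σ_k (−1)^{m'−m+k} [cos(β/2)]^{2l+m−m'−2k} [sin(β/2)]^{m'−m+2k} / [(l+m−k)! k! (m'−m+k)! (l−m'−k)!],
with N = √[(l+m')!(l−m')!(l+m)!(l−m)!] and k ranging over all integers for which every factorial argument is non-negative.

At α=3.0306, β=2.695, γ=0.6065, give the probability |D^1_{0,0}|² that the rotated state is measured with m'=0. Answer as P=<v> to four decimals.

P=0.8135

D^1_{0,0}(3.0306,2.6950,0.6065) = e^{-i·0·3.0306}·d^1_{0,0}(2.6950)·e^{-i·0·0.6065}. Compute d first:
With c≡cos(β/2)=0.221445 and s≡sin(β/2)=0.975173, N=[1·1·1·1]^{1/2}=1.000000
The bounds max(0,m−m')=0 and min(l+m,l−m')=1 give 2 terms
  k=0: (−1)^0·1.0000/(1)·0.2214^2·0.9752^0 = +0.049038
  k=1: (−1)^1·1.0000/(1)·0.2214^0·0.9752^2 = -0.950962
d^1_{0,0}(2.6950) = +0.049038 -0.950962 = -0.901924
|D^1_{0,0}|² = |d^1_{0,0}(β)|² = (-0.901924)² = 0.813467 (the z-rotation phases have unit modulus)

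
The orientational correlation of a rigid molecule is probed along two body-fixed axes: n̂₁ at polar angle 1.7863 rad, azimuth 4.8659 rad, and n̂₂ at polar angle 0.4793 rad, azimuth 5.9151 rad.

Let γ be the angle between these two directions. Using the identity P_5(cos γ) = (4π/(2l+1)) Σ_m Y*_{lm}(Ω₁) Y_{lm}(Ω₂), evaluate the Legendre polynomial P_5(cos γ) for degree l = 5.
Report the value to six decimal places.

0.064735

Addition theorem: P_5(cos γ) = (4π/11) Σ_m Y*_{lm}(Ω₁) Y_{lm}(Ω₂), m = −5…5:
  term(m=-5) = 0.00203 + 0.00344j   from Y*(Ω₁)=0.28669 - 0.29711j, Y(Ω₂)=-0.00258 + 0.00933j
  term(m=-4) = 0.00830 - 0.01465j   from Y*(Ω₁)=-0.23360 - 0.16468j, Y(Ω₂)=0.00579 + 0.05862j
  term(m=-3) = 0.03918 - 0.00024j   from Y*(Ω₁)=0.08434 - 0.17000j, Y(Ω₂)=0.09288 + 0.18442j
  term(m=-2) = -0.06544 - 0.11230j   from Y*(Ω₁)=-0.28444 - 0.09018j, Y(Ω₂)=0.32278 + 0.29247j
  term(m=-1) = 0.02784 - 0.04845j   from Y*(Ω₁)=0.01931 - 0.12483j, Y(Ω₂)=0.41275 + 0.15918j
  term(m=+0) = 0.03282 + 0.00000j   from Y*(Ω₁)=-0.29837 + 0.00000j, Y(Ω₂)=-0.11000 + 0.00000j
  term(m=+1) = 0.02784 + 0.04845j   from Y*(Ω₁)=-0.01931 - 0.12483j, Y(Ω₂)=-0.41275 + 0.15918j
  term(m=+2) = -0.06544 + 0.11230j   from Y*(Ω₁)=-0.28444 + 0.09018j, Y(Ω₂)=0.32278 - 0.29247j
  term(m=+3) = 0.03918 + 0.00024j   from Y*(Ω₁)=-0.08434 - 0.17000j, Y(Ω₂)=-0.09288 + 0.18442j
  term(m=+4) = 0.00830 + 0.01465j   from Y*(Ω₁)=-0.23360 + 0.16468j, Y(Ω₂)=0.00579 - 0.05862j
  term(m=+5) = 0.00203 - 0.00344j   from Y*(Ω₁)=-0.28669 - 0.29711j, Y(Ω₂)=0.00258 + 0.00933j
Total Σ_m = 0.05667 + 0.00000j. Multiply by 1.142397: 0.06473 + 0.00000j. P_5(cos γ) = 0.064735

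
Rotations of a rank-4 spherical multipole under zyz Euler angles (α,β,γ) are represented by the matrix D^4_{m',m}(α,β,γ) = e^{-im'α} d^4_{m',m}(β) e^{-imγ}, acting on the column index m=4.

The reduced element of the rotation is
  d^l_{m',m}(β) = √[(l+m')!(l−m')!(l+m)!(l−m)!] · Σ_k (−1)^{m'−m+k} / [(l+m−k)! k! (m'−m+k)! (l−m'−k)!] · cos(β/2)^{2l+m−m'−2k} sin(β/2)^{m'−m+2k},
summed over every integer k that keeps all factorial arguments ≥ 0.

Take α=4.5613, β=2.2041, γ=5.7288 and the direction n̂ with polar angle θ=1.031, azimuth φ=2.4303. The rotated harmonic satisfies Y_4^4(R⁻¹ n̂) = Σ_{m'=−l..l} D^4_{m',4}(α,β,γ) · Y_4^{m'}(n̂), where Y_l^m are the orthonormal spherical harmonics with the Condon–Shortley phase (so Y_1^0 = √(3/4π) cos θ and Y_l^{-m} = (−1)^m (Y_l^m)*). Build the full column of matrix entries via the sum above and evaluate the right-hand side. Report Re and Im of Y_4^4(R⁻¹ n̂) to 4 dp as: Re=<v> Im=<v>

Re=0.0184 Im=0.1321

Need the full column D^4_{m',4} for m'=−4..4 at α=4.5613, β=2.2041, γ=5.7288.
cos(β/2)=0.451768, sin(β/2)=0.892135
d^4_{-4,4}: single k=8 term ⇒ +0.401279;  D = -0.017005+0.400918i
d^4_{-3,4}: single k=7 term ⇒ +0.574746;  D = -0.564022-0.110508i
d^4_{-2,4}: single k=6 term ⇒ +0.544496;  D = +0.183925-0.512492i
d^4_{-1,4}: single k=5 term ⇒ +0.389937;  D = +0.343011+0.185458i
d^4_{0,4}: single k=4 term ⇒ +0.220767;  D = -0.133033+0.176183i
d^4_{1,4}: single k=3 term ⇒ +0.099992;  D = -0.069820-0.071579i
d^4_{2,4}: single k=2 term ⇒ +0.035804;  D = +0.029101-0.020858i
d^4_{3,4}: single k=1 term ⇒ +0.009691;  D = +0.004396+0.008637i
d^4_{4,4}: single k=0 term ⇒ +0.001735;  D = -0.001647+0.000545i
Y_4^{m'}(θ=1.031,φ=2.4303) and Σ D·Y over m':
  (-0.0170+0.4009i)·(-0.2292+0.0700i)  (-0.5640-0.1105i)·(+0.2168-0.3434i)  (+0.1839-0.5125i)·(+0.0309+0.2067i)  (+0.3430+0.1855i)·(+0.1818+0.1567i)  (-0.1330+0.1762i)·(-0.2626+0.0000i)  (-0.0698-0.0716i)·(-0.1818+0.1567i)  (+0.0291-0.0209i)·(+0.0309-0.2067i)  (+0.0044+0.0086i)·(-0.2168-0.3434i)  (-0.0016+0.0005i)·(-0.2292-0.0700i)
Y_4^4(R⁻¹ n̂) = +0.018427+0.132089i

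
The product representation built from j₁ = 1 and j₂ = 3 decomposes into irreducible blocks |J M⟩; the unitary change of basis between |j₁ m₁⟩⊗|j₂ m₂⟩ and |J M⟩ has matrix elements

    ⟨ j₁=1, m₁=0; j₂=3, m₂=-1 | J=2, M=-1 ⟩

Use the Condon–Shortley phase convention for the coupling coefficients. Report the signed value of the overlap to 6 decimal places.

√[5·2!0!4!/7! · 1!1!2!4!1!3!] = √(96/7)
  +(−1)^1/∏(1,1,0,1,0,3)! = -1/6  (running -1/6)
⟨..|..⟩ = √(96/7)·(-1/6) = -0.617213

−√(8/21) = -0.617213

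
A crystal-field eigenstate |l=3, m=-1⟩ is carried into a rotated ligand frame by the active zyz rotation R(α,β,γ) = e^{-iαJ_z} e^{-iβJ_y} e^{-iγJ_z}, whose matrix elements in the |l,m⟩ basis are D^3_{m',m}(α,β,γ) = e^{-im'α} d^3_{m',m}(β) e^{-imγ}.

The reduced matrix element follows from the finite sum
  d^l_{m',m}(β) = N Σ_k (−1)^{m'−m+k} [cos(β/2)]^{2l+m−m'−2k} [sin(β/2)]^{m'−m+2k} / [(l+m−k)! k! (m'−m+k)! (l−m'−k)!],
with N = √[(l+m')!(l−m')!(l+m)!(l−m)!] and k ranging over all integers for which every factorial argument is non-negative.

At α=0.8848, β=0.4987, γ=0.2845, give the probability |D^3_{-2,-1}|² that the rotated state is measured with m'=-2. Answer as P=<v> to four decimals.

P=0.3369

Split into d^3_{-2,-1}(β=0.4987) × two z-phases.
Half-angle: c=0.969073, s=0.246774. N=√(1·120·2·24)=75.894664
k∈{1,2} keeps every argument non-negative
  k=1: (−1)^0·75.8947/(24)·0.9691^5·0.2468^1 = +0.666933
  k=2: (−1)^1·75.8947/(12)·0.9691^3·0.2468^3 = -0.086496
d^3_{-2,-1}(0.4987) = +0.666933 -0.086496 = +0.580436
|D^3_{-2,-1}|² = |d^3_{-2,-1}(β)|² = (+0.580436)² = 0.336906 (the z-rotation phases have unit modulus)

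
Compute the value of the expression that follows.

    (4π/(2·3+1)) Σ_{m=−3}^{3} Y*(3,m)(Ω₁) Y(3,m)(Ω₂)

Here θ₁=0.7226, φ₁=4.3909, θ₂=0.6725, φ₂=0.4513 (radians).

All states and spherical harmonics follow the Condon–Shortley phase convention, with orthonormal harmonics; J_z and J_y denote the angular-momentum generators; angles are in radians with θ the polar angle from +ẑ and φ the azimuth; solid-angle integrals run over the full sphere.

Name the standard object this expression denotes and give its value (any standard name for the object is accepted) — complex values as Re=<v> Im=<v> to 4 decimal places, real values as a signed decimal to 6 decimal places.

Legendre polynomial (addition theorem), -0.381801

This sum is the spherical-harmonic addition theorem: it equals the Legendre polynomial P_l(cos γ) of the angle γ between the two directions.
Summing Y*_{l m}(θ₁,φ₁)·Y_{l m}(θ₂,φ₂) over m ∈ [−3, 3]; prefactor 4π/(2·3+1) = 1.795196:
  [-3]  conj(Y_{3,-3})(Ω₁) = (0.099169, 0.068771) ; Y_{3,-3}(Ω₂) = (0.021705, -0.098496) ; Δ = (0.008926, -0.008275)
  [-2]  conj(Y_{3,-2})(Ω₁) = (-0.268326, 0.201026) ; Y_{3,-2}(Ω₂) = (0.192215, -0.243520) ; Δ = (-0.002623, 0.103983)
  [-1]  conj(Y_{3,-1})(Ω₁) = (-0.122452, -0.367675) ; Y_{3,-1}(Ω₂) = (0.373150, -0.180851) ; Δ = (-0.112187, -0.115053)
  [+0]  conj(Y_{3,0})(Ω₁) = (-0.052298, -0.000000) ; Y_{3,0}(Ω₂) = (0.017430, 0.000000) ; Δ = (-0.000912, -0.000000)
  [+1]  conj(Y_{3,1})(Ω₁) = (0.122452, -0.367675) ; Y_{3,1}(Ω₂) = (-0.373150, -0.180851) ; Δ = (-0.112187, 0.115053)
  [+2]  conj(Y_{3,2})(Ω₁) = (-0.268326, -0.201026) ; Y_{3,2}(Ω₂) = (0.192215, 0.243520) ; Δ = (-0.002623, -0.103983)
  [+3]  conj(Y_{3,3})(Ω₁) = (-0.099169, 0.068771) ; Y_{3,3}(Ω₂) = (-0.021705, -0.098496) ; Δ = (0.008926, 0.008275)
Accumulated sum (-0.212679, -0.000000); after 4π/(2l+1) scaling, (-0.381801, -0.000000) ⇒ P_3 = -0.381801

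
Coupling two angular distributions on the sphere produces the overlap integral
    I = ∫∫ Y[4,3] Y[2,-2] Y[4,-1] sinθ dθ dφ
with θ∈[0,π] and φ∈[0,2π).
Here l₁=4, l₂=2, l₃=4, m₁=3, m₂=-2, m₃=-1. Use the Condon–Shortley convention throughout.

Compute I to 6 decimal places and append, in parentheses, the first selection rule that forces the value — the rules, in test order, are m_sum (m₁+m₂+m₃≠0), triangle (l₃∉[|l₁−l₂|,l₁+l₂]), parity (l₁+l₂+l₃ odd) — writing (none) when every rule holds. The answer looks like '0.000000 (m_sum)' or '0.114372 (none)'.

Rules hold: Σm=0, L=10 even, 2≤4≤6.
N = 9·5·9 = 405
Δ = 2!·6!·2!/11! = 1/13860
Racah Σ t=0..2: t=0:+1/192 t=1:−1/36 t=2:+1/192 = -5/288
⇒ 3j(4 2 4; 0 0 0)² = 20/693, sgn -1
Racah Σ t=0..0: t=0:+1/480 = 1/480
⇒ 3j(4 2 4; 3 -2 -1)² = 3/110, sgn -1
4πI² = N·(3j₀)²·(3jₘ)² = 270/847
I = +1·√(0.318772/4π) = 0.15927046
No selection rule forces the value: the integral is nonzero (none).

0.159270 (none)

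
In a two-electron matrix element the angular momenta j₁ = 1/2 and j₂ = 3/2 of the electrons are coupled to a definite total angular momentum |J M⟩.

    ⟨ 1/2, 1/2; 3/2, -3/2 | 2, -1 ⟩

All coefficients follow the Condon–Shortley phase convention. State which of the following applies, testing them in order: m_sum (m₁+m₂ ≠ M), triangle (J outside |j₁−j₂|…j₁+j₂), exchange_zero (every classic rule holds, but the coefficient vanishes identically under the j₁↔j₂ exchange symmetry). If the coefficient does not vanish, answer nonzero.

m-sum: m₁+m₂ = 1/2+(-3/2) = -1, M = -1  ✓
triangle: |j₁−j₂| = 1 ≤ J = 2 ≤ j₁+j₂ = 2  ✓
exchange: j₁≠j₂ or m₁≠m₂ — the exchange symmetry imposes no constraint here
value check: CG = +√(1/4) = +0.500000 ≠ 0

nonzero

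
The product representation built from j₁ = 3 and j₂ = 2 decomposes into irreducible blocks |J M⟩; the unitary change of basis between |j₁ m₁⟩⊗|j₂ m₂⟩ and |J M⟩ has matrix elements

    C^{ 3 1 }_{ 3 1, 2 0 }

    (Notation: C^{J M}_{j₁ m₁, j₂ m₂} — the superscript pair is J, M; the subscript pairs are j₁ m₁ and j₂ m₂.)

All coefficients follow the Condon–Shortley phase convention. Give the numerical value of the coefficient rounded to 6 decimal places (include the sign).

-0.387298

triangle: 2!*4!*2!/9! = 96/362880
(j±m)!: 4!*2!*2!*2!*4!*2! = 9216
prefactor² = (2J+1)*Δ*N² = 256/15
  k=0: +1/(0!*2!*2!*2!*2!*0!) = 1/16
  k=1: −1/(1!*1!*1!*1!*3!*1!) = -1/6
  k=2: +1/(2!*0!*0!*0!*4!*2!) = 1/96
Σ = -3/32  ⇒  CG² = 256/15*(-3/32)² = 3/20
CG = −√(3/20) = -0.387298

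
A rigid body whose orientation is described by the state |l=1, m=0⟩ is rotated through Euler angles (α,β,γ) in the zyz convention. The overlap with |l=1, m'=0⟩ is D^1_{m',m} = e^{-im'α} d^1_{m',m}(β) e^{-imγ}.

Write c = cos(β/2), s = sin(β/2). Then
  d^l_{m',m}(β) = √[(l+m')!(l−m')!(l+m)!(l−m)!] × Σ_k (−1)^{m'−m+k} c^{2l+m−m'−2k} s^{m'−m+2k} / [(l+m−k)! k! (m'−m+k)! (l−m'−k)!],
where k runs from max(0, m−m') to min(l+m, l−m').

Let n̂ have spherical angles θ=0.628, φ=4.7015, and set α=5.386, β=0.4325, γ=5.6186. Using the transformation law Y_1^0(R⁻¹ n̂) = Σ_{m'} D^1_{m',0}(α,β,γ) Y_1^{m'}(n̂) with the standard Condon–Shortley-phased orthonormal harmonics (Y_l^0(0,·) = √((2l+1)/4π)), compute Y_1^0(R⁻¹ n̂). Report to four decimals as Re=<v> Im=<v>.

Need the full column D^1_{m',0} for m'=−1..1 at α=5.3860, β=0.4325, γ=5.6186.
cos(β/2)=0.976709, sin(β/2)=0.214568
d^1_{-1,0}: single k=1 term ⇒ +0.296378;  D = +0.184884-0.231641i
d^1_{0,0}: k∈[0..1] ⇒ +0.953960 -0.046040 = +0.907921;  D = +0.907921+0.000000i
d^1_{1,0}: single k=0 term ⇒ -0.296378;  D = -0.184884-0.231641i
Y_1^{m'}(θ=0.628,φ=4.7015) and Σ D·Y over m':
  (+0.1849-0.2316i)·(-0.0022+0.2030i)  (+0.9079+0.0000i)·(+0.3954+0.0000i)  (-0.1849-0.2316i)·(+0.0022+0.2030i)
Y_1^0(R⁻¹ n̂) = +0.452191+0.000000i

Re=0.4522 Im=0.0000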